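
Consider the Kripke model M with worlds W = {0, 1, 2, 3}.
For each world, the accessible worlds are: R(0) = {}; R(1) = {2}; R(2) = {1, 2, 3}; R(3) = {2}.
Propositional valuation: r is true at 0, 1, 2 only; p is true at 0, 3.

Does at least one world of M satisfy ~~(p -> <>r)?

Yes

Let φ = ~~(p -> <>r). Evaluate φ at each world:
  0 (successors ∅): φ is false.
  1 (successors {2}): φ is true.
  2 (successors {1, 2, 3}): φ is true.
  3 (successors {2}): φ is true.
Detail at 1 (witness):
  At 1: ~(p -> <>r) is false, so ~~(p -> <>r) is true.
    At 1: p -> <>r is true, so ~(p -> <>r) is false.
      At 1: p is false, <>r is true, so p -> <>r is true.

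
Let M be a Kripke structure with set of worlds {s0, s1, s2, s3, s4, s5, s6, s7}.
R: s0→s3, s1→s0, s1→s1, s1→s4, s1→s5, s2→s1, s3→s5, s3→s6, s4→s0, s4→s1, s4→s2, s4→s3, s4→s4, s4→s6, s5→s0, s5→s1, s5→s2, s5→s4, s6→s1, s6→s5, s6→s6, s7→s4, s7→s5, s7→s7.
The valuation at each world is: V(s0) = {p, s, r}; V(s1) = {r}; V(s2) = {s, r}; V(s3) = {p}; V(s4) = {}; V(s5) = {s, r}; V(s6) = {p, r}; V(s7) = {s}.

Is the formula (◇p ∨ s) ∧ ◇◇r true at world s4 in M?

Yes

At s4: ◇p ∨ s is true, ◇◇r is true, so (◇p ∨ s) ∧ ◇◇r is true.
  At s4: ◇p is true, s is false, so ◇p ∨ s is true.
    At s4: ◇p requires p at some successor in {s0, s1, s2, s3, s4, s6}.
      p holds at s0, so ◇p is true at s4.
  At s4: ◇◇r requires ◇r at some successor in {s0, s1, s2, s3, s4, s6}.
    ◇r holds at s1, so ◇◇r is true at s4.
      At s1: ◇r requires r at some successor in {s0, s1, s4, s5}.
        r holds at s0, so ◇r is true at s1.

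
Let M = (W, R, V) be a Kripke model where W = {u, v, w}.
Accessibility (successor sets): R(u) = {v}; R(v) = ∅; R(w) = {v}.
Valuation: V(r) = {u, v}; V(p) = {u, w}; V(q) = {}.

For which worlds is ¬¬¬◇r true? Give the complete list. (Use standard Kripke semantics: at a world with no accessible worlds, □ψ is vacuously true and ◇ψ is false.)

Let φ = ¬¬¬◇r. Evaluate φ at each world:
  u (successors {v}): φ is false.
  v (successors ∅): φ is true.
  w (successors {v}): φ is false.
For instance, at w:
  At w: ¬¬◇r is true, so ¬¬¬◇r is false.
    At w: ¬◇r is false, so ¬¬◇r is true.
      At w: ◇r is true, so ¬◇r is false.
Satisfying worlds: {v}

v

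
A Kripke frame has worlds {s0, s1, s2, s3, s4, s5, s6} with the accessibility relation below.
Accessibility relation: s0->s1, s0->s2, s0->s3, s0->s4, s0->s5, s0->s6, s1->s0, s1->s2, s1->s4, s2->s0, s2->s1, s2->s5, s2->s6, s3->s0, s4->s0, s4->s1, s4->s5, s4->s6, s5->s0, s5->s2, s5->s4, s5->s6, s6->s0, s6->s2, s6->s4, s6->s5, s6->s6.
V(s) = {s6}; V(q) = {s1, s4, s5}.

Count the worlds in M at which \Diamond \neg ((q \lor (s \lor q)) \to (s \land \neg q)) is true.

Recall that \Diamond ψ holds at a world iff ψ holds at some accessible world.
Let φ = \Diamond \neg ((q \lor (s \lor q)) \to (s \land \neg q)). Evaluate φ at each world:
  s0 (successors {s1, s2, s3, s4, s5, s6}): φ is true.
  s1 (successors {s0, s2, s4}): φ is true.
  s2 (successors {s0, s1, s5, s6}): φ is true.
  s3 (successors {s0}): φ is false.
  s4 (successors {s0, s1, s5, s6}): φ is true.
  s5 (successors {s0, s2, s4, s6}): φ is true.
  s6 (successors {s0, s2, s4, s5, s6}): φ is true.
For instance, at s4:
  At s4: \Diamond \neg ((q \lor (s \lor q)) \to (s \land \neg q)) requires \neg ((q \lor (s \lor q)) \to (s \land \neg q)) at some successor in {s0, s1, s5, s6}.
    \neg ((q \lor (s \lor q)) \to (s \land \neg q)) holds at s1, so \Diamond \neg ((q \lor (s \lor q)) \to (s \land \neg q)) is true at s4.
Satisfying worlds: {s0, s1, s2, s4, s5, s6}

6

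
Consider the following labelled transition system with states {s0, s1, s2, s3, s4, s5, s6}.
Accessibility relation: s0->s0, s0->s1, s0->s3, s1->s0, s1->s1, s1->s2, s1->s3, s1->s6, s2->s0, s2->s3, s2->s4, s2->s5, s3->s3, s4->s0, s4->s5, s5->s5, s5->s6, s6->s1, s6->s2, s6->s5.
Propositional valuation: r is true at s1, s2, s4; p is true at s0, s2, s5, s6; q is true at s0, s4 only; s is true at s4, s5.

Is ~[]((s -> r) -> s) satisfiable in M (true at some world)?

Yes

Let φ = ~[]((s -> r) -> s). Evaluate φ at each world:
  s0 (successors {s0, s1, s3}): φ is true.
  s1 (successors {s0, s1, s2, s3, s6}): φ is true.
  s2 (successors {s0, s3, s4, s5}): φ is true.
  s3 (successors {s3}): φ is true.
  s4 (successors {s0, s5}): φ is true.
  s5 (successors {s5, s6}): φ is true.
  s6 (successors {s1, s2, s5}): φ is true.
Detail at s0 (witness):
  At s0: []((s -> r) -> s) is false, so ~[]((s -> r) -> s) is true.
    At s0: []((s -> r) -> s) requires (s -> r) -> s at every successor {s0, s1, s3}.
      (s -> r) -> s fails at s0, so []((s -> r) -> s) is false at s0.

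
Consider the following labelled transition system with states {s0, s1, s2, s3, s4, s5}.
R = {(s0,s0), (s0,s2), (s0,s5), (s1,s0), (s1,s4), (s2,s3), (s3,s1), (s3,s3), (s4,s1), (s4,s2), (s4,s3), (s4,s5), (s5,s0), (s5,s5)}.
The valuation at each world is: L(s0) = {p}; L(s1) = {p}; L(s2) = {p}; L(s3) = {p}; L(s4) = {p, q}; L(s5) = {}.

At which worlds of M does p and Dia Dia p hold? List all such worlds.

Let φ = p and Dia Dia p. Evaluate φ at each world:
  s0 (successors {s0, s2, s5}): φ is true.
  s1 (successors {s0, s4}): φ is true.
  s2 (successors {s3}): φ is true.
  s3 (successors {s1, s3}): φ is true.
  s4 (successors {s1, s2, s3, s5}): φ is true.
  s5 (successors {s0, s5}): φ is false.
For instance, at s0:
  At s0: p is true, Dia Dia p is true, so p and Dia Dia p is true.
    At s0: Dia Dia p requires Dia p at some successor in {s0, s2, s5}.
      Dia p holds at s0, so Dia Dia p is true at s0.
Satisfying worlds: {s0, s1, s2, s3, s4}

s0, s1, s2, s3, s4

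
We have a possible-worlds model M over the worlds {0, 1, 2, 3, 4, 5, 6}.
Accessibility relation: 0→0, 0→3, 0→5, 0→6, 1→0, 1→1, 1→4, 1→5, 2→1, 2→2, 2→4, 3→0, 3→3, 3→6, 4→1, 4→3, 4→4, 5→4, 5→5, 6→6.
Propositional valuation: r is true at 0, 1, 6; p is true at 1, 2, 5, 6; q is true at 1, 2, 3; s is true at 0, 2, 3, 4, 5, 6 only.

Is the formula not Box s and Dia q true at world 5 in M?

No

Recall that Box ψ holds at a world iff ψ holds at every accessible world, and Dia ψ holds iff ψ holds at some accessible world.
At 5: not Box s is false, Dia q is false, so not Box s and Dia q is false.
  At 5: Box s is true, so not Box s is false.
    At 5: Box s requires s at every successor {4, 5}.
      At 4: s is true.
      At 5: s is true.
    So Box s is true at 5.
  At 5: Dia q requires q at some successor in {4, 5}.
    At 4: q is false.
    At 5: q is false.
  So Dia q is false at 5.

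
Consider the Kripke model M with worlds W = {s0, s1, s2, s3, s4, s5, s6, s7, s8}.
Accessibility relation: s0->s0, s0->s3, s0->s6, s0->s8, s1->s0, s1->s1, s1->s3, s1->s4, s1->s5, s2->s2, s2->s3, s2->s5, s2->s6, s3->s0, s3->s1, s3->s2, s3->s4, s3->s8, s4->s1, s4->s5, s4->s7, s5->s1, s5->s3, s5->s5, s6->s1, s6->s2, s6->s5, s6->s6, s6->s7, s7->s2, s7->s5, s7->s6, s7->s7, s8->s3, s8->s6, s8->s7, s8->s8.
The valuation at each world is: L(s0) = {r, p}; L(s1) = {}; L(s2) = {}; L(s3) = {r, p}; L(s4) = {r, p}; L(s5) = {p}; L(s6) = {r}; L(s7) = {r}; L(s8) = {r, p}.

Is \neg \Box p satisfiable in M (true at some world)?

Recall that \Box ψ holds at a world iff ψ holds at every accessible world, and \Diamond ψ holds iff ψ holds at some accessible world.
Let φ = \neg \Box p. Evaluate φ at each world:
  s0 (successors {s0, s3, s6, s8}): φ is true.
  s1 (successors {s0, s1, s3, s4, s5}): φ is true.
  s2 (successors {s2, s3, s5, s6}): φ is true.
  s3 (successors {s0, s1, s2, s4, s8}): φ is true.
  s4 (successors {s1, s5, s7}): φ is true.
  s5 (successors {s1, s3, s5}): φ is true.
  s6 (successors {s1, s2, s5, s6, s7}): φ is true.
  s7 (successors {s2, s5, s6, s7}): φ is true.
  s8 (successors {s3, s6, s7, s8}): φ is true.
Detail at s0 (witness):
  At s0: \Box p is false, so \neg \Box p is true.
    At s0: \Box p requires p at every successor {s0, s3, s6, s8}.
      p fails at s6, so \Box p is false at s0.

Yes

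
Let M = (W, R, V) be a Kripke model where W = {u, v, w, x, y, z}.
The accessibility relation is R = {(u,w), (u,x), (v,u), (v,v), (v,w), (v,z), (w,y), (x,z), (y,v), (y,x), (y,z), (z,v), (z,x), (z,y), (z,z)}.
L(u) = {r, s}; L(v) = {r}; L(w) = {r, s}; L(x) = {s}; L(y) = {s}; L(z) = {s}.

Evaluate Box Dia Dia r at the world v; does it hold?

No

At v: Box Dia Dia r requires Dia Dia r at every successor {u, v, w, z}.
  Dia Dia r fails at u, so Box Dia Dia r is false at v.
    At u: Dia Dia r requires Dia r at some successor in {w, x}.
      At w: Dia r is false.
      At x: Dia r is false.
    So Dia Dia r is false at u.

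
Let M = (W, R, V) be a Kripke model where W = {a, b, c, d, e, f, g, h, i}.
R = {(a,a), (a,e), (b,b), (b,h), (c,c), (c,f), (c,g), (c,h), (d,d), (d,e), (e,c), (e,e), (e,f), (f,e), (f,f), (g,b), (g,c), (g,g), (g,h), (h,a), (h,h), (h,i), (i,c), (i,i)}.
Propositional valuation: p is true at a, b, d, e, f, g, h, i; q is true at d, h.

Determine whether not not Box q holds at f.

At f: not Box q is true, so not not Box q is false.
  At f: Box q is false, so not Box q is true.
    At f: Box q requires q at every successor {e, f}.
      q fails at e, so Box q is false at f.

No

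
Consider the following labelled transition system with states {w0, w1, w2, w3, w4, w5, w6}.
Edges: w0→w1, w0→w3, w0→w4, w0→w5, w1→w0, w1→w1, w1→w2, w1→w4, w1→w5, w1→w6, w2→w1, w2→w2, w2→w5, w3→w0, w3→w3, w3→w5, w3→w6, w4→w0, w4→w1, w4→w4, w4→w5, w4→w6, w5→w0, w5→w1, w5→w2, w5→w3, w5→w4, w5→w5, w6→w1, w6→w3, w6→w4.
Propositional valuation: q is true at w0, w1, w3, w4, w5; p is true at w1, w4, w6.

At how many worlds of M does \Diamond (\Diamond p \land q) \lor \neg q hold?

7

Recall that \Diamond ψ holds at a world iff ψ holds at some accessible world.
Let φ = \Diamond (\Diamond p \land q) \lor \neg q. Evaluate φ at each world:
  w0 (successors {w1, w3, w4, w5}): φ is true.
  w1 (successors {w0, w1, w2, w4, w5, w6}): φ is true.
  w2 (successors {w1, w2, w5}): φ is true.
  w3 (successors {w0, w3, w5, w6}): φ is true.
  w4 (successors {w0, w1, w4, w5, w6}): φ is true.
  w5 (successors {w0, w1, w2, w3, w4, w5}): φ is true.
  w6 (successors {w1, w3, w4}): φ is true.
For instance, at w2:
  At w2: \Diamond (\Diamond p \land q) is true, \neg q is true, so \Diamond (\Diamond p \land q) \lor \neg q is true.
    At w2: \Diamond (\Diamond p \land q) requires \Diamond p \land q at some successor in {w1, w2, w5}.
      \Diamond p \land q holds at w1, so \Diamond (\Diamond p \land q) is true at w2.
Satisfying worlds: {w0, w1, w2, w3, w4, w5, w6}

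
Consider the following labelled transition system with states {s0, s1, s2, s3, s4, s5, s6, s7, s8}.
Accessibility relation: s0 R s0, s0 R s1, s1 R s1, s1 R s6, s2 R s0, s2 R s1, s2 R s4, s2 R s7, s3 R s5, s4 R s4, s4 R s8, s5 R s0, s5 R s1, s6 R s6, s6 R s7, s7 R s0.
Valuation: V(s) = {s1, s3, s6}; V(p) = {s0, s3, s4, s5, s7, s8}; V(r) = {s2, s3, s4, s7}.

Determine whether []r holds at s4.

No

At s4: []r requires r at every successor {s4, s8}.
  r fails at s8, so []r is false at s4.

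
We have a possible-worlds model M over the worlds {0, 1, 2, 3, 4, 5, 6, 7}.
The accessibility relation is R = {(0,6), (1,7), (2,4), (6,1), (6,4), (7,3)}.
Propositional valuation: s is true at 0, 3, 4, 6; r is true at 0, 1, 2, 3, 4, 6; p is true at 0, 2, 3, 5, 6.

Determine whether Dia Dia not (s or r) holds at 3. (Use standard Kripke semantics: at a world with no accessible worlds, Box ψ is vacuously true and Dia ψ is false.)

No

Recall that Dia ψ holds at a world iff ψ holds at some accessible world.
At 3: no accessible worlds, so Dia Dia not (s or r) is false.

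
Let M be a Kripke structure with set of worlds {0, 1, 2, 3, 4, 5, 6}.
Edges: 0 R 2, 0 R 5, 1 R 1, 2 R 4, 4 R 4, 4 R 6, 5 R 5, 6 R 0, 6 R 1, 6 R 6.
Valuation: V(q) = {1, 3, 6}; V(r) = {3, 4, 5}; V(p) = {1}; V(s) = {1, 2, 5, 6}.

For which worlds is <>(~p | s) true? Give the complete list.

0, 1, 2, 4, 5, 6

Recall that <>ψ holds at a world iff ψ holds at some accessible world.
Let φ = <>(~p | s). Evaluate φ at each world:
  0 (successors {2, 5}): φ is true.
  1 (successors {1}): φ is true.
  2 (successors {4}): φ is true.
  3 (successors ∅): φ is false.
  4 (successors {4, 6}): φ is true.
  5 (successors {5}): φ is true.
  6 (successors {0, 1, 6}): φ is true.
For instance, at 6:
  At 6: <>(~p | s) requires ~p | s at some successor in {0, 1, 6}.
    ~p | s holds at 0, so <>(~p | s) is true at 6.
Satisfying worlds: {0, 1, 2, 4, 5, 6}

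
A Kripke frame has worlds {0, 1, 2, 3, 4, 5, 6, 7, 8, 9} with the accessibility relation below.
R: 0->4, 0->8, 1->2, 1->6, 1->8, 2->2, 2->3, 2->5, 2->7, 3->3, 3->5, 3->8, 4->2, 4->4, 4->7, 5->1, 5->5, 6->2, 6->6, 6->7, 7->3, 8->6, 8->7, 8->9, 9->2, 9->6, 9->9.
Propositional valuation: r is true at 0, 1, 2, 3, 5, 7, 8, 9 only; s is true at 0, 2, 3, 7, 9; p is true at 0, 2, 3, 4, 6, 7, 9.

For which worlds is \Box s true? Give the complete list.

7

Let φ = \Box s. Evaluate φ at each world:
  0 (successors {4, 8}): φ is false.
  1 (successors {2, 6, 8}): φ is false.
  2 (successors {2, 3, 5, 7}): φ is false.
  3 (successors {3, 5, 8}): φ is false.
  4 (successors {2, 4, 7}): φ is false.
  5 (successors {1, 5}): φ is false.
  6 (successors {2, 6, 7}): φ is false.
  7 (successors {3}): φ is true.
  8 (successors {6, 7, 9}): φ is false.
  9 (successors {2, 6, 9}): φ is false.
For instance, at 1:
  At 1: \Box s requires s at every successor {2, 6, 8}.
    s fails at 6, so \Box s is false at 1.
Satisfying worlds: {7}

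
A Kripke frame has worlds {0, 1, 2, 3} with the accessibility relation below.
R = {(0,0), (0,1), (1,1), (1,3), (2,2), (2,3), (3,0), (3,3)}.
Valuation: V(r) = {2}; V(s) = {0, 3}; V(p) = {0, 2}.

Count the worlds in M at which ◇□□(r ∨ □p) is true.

Recall that □ψ holds at a world iff ψ holds at every accessible world, and ◇ψ holds iff ψ holds at some accessible world.
Let φ = ◇□□(r ∨ □p). Evaluate φ at each world:
  0 (successors {0, 1}): φ is false.
  1 (successors {1, 3}): φ is false.
  2 (successors {2, 3}): φ is false.
  3 (successors {0, 3}): φ is false.
For instance, at 3:
  At 3: ◇□□(r ∨ □p) requires □□(r ∨ □p) at some successor in {0, 3}.
    At 0: □□(r ∨ □p) is false.
    At 3: □□(r ∨ □p) is false.
  So ◇□□(r ∨ □p) is false at 3.
Satisfying worlds: none.

0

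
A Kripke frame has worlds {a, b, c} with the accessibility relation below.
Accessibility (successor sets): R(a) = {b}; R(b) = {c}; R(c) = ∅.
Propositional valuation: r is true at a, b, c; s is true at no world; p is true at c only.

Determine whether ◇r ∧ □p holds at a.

No

Recall that □ψ holds at a world iff ψ holds at every accessible world, and ◇ψ holds iff ψ holds at some accessible world.
At a: ◇r is true, □p is false, so ◇r ∧ □p is false.
  At a: ◇r requires r at some successor in {b}.
    r holds at b, so ◇r is true at a.
  At a: □p requires p at every successor {b}.
    p fails at b, so □p is false at a.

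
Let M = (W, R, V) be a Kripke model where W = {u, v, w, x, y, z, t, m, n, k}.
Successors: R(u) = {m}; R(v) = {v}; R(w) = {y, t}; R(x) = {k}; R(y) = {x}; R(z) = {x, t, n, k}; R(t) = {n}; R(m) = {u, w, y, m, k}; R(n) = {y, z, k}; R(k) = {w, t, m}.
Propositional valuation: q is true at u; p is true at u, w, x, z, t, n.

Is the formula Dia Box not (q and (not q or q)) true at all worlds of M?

Let φ = Dia Box not (q and (not q or q)). Evaluate φ at each world:
  u (successors {m}): φ is false.
  v (successors {v}): φ is true.
  w (successors {y, t}): φ is true.
  x (successors {k}): φ is true.
  y (successors {x}): φ is true.
  z (successors {x, t, n, k}): φ is true.
  t (successors {n}): φ is true.
  m (successors {u, w, y, m, k}): φ is true.
  n (successors {y, z, k}): φ is true.
  k (successors {w, t, m}): φ is true.
Detail at u (counterexample):
  At u: Dia Box not (q and (not q or q)) requires Box not (q and (not q or q)) at some successor in {m}.
    At m: Box not (q and (not q or q)) is false.
  So Dia Box not (q and (not q or q)) is false at u.

No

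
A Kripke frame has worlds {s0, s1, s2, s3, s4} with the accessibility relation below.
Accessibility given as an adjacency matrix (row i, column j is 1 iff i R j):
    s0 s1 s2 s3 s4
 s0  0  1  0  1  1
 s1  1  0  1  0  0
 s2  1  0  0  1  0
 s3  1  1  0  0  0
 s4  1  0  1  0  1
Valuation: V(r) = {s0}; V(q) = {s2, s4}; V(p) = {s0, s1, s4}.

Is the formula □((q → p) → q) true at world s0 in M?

No

At s0: □((q → p) → q) requires (q → p) → q at every successor {s1, s3, s4}.
  (q → p) → q fails at s1, so □((q → p) → q) is false at s0.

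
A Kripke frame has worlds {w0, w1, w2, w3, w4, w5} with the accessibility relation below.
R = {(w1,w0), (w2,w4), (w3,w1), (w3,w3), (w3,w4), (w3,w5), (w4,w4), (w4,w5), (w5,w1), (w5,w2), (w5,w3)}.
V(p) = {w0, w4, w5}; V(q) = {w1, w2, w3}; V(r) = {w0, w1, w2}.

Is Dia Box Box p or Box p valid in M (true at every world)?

Yes

Recall that Box ψ holds at a world iff ψ holds at every accessible world, and Dia ψ holds iff ψ holds at some accessible world.
Let φ = Dia Box Box p or Box p. Evaluate φ at each world:
  w0 (successors ∅): φ is true.
  w1 (successors {w0}): φ is true.
  w2 (successors {w4}): φ is true.
  w3 (successors {w1, w3, w4, w5}): φ is true.
  w4 (successors {w4, w5}): φ is true.
  w5 (successors {w1, w2, w3}): φ is true.
For instance, at w5:
  At w5: Dia Box Box p is true, Box p is false, so Dia Box Box p or Box p is true.
    At w5: Dia Box Box p requires Box Box p at some successor in {w1, w2, w3}.
      Box Box p holds at w1, so Dia Box Box p is true at w5.
    At w5: Box p requires p at every successor {w1, w2, w3}.
      p fails at w1, so Box p is false at w5.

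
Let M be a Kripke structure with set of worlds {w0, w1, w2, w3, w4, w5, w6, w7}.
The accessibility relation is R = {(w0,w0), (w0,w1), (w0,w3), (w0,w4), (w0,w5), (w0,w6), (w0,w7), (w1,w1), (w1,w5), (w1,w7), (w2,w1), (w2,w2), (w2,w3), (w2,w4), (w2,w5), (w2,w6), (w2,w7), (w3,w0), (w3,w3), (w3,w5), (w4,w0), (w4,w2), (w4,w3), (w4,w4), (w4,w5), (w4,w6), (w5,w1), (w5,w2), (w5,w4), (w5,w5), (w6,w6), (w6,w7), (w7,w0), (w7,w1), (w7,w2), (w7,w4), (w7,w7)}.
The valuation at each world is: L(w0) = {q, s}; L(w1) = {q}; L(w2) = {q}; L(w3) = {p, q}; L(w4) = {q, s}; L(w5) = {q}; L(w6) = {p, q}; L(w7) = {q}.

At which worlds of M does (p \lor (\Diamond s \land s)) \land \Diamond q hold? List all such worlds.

w0, w3, w4, w6

Recall that \Diamond ψ holds at a world iff ψ holds at some accessible world.
Let φ = (p \lor (\Diamond s \land s)) \land \Diamond q. Evaluate φ at each world:
  w0 (successors {w0, w1, w3, w4, w5, w6, w7}): φ is true.
  w1 (successors {w1, w5, w7}): φ is false.
  w2 (successors {w1, w2, w3, w4, w5, w6, w7}): φ is false.
  w3 (successors {w0, w3, w5}): φ is true.
  w4 (successors {w0, w2, w3, w4, w5, w6}): φ is true.
  w5 (successors {w1, w2, w4, w5}): φ is false.
  w6 (successors {w6, w7}): φ is true.
  w7 (successors {w0, w1, w2, w4, w7}): φ is false.
For instance, at w5:
  At w5: p \lor (\Diamond s \land s) is false, \Diamond q is true, so (p \lor (\Diamond s \land s)) \land \Diamond q is false.
    At w5: p is false, \Diamond s \land s is false, so p \lor (\Diamond s \land s) is false.
      At w5: \Diamond s is true, s is false, so \Diamond s \land s is false.
    At w5: \Diamond q requires q at some successor in {w1, w2, w4, w5}.
      q holds at w1, so \Diamond q is true at w5.
Satisfying worlds: {w0, w3, w4, w6}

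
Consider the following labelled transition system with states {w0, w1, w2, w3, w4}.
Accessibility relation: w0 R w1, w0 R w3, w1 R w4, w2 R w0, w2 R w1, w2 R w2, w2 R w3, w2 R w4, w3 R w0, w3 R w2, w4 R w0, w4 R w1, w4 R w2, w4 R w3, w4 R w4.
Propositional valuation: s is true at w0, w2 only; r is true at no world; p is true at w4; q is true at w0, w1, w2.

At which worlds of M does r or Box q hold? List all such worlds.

w3

Recall that Box ψ holds at a world iff ψ holds at every accessible world, and Dia ψ holds iff ψ holds at some accessible world.
Let φ = r or Box q. Evaluate φ at each world:
  w0 (successors {w1, w3}): φ is false.
  w1 (successors {w4}): φ is false.
  w2 (successors {w0, w1, w2, w3, w4}): φ is false.
  w3 (successors {w0, w2}): φ is true.
  w4 (successors {w0, w1, w2, w3, w4}): φ is false.
For instance, at w0:
  At w0: r is false, Box q is false, so r or Box q is false.
    At w0: Box q requires q at every successor {w1, w3}.
      q fails at w3, so Box q is false at w0.
Satisfying worlds: {w3}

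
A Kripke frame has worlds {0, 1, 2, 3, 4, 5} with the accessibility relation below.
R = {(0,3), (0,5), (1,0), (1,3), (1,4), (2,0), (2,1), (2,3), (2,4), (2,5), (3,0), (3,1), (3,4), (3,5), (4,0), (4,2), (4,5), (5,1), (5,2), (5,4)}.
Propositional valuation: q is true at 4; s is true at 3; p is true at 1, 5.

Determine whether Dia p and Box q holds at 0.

No

At 0: Dia p is true, Box q is false, so Dia p and Box q is false.
  At 0: Dia p requires p at some successor in {3, 5}.
    p holds at 5, so Dia p is true at 0.
  At 0: Box q requires q at every successor {3, 5}.
    q fails at 3, so Box q is false at 0.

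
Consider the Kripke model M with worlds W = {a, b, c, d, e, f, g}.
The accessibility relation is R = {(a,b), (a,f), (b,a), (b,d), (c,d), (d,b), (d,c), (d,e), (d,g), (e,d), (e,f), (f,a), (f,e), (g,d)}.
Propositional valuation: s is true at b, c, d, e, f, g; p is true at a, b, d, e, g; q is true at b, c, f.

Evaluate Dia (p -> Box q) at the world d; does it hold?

Yes

Recall that Box ψ holds at a world iff ψ holds at every accessible world, and Dia ψ holds iff ψ holds at some accessible world.
At d: Dia (p -> Box q) requires p -> Box q at some successor in {b, c, e, g}.
  p -> Box q holds at c, so Dia (p -> Box q) is true at d.
    At c: p is false, Box q is false, so p -> Box q is true.
      At c: Box q requires q at every successor {d}.
        q fails at d, so Box q is false at c.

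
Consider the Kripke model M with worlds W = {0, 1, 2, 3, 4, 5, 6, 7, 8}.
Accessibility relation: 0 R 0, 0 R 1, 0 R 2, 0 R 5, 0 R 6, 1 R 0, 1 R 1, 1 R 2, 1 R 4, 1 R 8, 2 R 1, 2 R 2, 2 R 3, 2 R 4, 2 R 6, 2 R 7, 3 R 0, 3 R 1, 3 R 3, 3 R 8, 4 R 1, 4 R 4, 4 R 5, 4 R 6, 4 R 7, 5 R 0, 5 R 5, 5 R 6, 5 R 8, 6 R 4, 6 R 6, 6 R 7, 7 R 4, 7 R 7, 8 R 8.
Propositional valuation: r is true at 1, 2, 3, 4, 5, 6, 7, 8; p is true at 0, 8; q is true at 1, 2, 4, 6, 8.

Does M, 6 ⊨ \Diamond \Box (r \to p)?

No

At 6: \Diamond \Box (r \to p) requires \Box (r \to p) at some successor in {4, 6, 7}.
  At 4: \Box (r \to p) is false.
  At 6: \Box (r \to p) is false.
  At 7: \Box (r \to p) is false.
So \Diamond \Box (r \to p) is false at 6.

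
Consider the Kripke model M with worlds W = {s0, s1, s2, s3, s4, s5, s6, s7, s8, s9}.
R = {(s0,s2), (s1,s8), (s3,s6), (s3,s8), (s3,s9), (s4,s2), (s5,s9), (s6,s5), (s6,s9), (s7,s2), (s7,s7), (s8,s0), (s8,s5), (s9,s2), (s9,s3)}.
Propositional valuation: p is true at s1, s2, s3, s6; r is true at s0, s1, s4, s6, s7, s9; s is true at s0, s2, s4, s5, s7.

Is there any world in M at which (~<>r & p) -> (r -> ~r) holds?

Yes

Recall that <>ψ holds at a world iff ψ holds at some accessible world.
Let φ = (~<>r & p) -> (r -> ~r). Evaluate φ at each world:
  s0 (successors {s2}): φ is true.
  s1 (successors {s8}): φ is false.
  s2 (successors ∅): φ is true.
  s3 (successors {s6, s8, s9}): φ is true.
  s4 (successors {s2}): φ is true.
  s5 (successors {s9}): φ is true.
  s6 (successors {s5, s9}): φ is true.
  s7 (successors {s2, s7}): φ is true.
  s8 (successors {s0, s5}): φ is true.
  s9 (successors {s2, s3}): φ is true.
Detail at s0 (witness):
  At s0: ~<>r & p is false, r -> ~r is false, so (~<>r & p) -> (r -> ~r) is true.
    At s0: ~<>r is true, p is false, so ~<>r & p is false.
      At s0: <>r is false, so ~<>r is true.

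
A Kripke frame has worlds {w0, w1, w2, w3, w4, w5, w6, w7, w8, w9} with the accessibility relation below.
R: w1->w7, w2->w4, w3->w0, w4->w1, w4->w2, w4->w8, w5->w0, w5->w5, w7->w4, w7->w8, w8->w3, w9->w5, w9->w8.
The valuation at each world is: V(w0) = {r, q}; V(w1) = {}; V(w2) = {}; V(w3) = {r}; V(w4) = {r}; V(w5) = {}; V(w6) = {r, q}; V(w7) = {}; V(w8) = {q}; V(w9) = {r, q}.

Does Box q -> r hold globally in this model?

Yes

Let φ = Box q -> r. Evaluate φ at each world:
  w0 (successors ∅): φ is true.
  w1 (successors {w7}): φ is true.
  w2 (successors {w4}): φ is true.
  w3 (successors {w0}): φ is true.
  w4 (successors {w1, w2, w8}): φ is true.
  w5 (successors {w0, w5}): φ is true.
  w6 (successors ∅): φ is true.
  w7 (successors {w4, w8}): φ is true.
  w8 (successors {w3}): φ is true.
  w9 (successors {w5, w8}): φ is true.
For instance, at w3:
  At w3: Box q is true, r is true, so Box q -> r is true.
    At w3: Box q requires q at every successor {w0}.
      At w0: q is true.
    So Box q is true at w3.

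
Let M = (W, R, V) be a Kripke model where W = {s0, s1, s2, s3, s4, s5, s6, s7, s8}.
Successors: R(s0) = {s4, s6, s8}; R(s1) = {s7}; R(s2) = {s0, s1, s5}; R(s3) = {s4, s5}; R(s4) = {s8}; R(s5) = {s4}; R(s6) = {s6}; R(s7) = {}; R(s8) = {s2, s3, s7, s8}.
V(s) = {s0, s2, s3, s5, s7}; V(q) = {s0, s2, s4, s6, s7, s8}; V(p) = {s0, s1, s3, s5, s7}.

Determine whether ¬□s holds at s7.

No

At s7: □s is true, so ¬□s is false.
  At s7: no accessible worlds, so □s holds vacuously.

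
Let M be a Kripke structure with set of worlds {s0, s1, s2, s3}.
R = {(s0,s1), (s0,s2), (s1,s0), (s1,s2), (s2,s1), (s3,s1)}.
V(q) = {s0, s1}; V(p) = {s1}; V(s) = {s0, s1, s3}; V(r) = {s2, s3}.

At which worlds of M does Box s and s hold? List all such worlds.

s3

Recall that Box ψ holds at a world iff ψ holds at every accessible world, and Dia ψ holds iff ψ holds at some accessible world.
Let φ = Box s and s. Evaluate φ at each world:
  s0 (successors {s1, s2}): φ is false.
  s1 (successors {s0, s2}): φ is false.
  s2 (successors {s1}): φ is false.
  s3 (successors {s1}): φ is true.
For instance, at s1:
  At s1: Box s is false, s is true, so Box s and s is false.
    At s1: Box s requires s at every successor {s0, s2}.
      s fails at s2, so Box s is false at s1.
Satisfying worlds: {s3}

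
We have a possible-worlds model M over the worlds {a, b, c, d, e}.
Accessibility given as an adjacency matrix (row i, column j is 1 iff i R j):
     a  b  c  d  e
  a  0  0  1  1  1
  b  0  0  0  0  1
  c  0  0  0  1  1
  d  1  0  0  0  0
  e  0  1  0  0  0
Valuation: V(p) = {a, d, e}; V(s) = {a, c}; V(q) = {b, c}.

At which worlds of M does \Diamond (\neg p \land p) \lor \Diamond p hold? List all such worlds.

Let φ = \Diamond (\neg p \land p) \lor \Diamond p. Evaluate φ at each world:
  a (successors {c, d, e}): φ is true.
  b (successors {e}): φ is true.
  c (successors {d, e}): φ is true.
  d (successors {a}): φ is true.
  e (successors {b}): φ is false.
For instance, at b:
  At b: \Diamond (\neg p \land p) is false, \Diamond p is true, so \Diamond (\neg p \land p) \lor \Diamond p is true.
    At b: \Diamond (\neg p \land p) requires \neg p \land p at some successor in {e}.
      At e: \neg p \land p is false.
    So \Diamond (\neg p \land p) is false at b.
    At b: \Diamond p requires p at some successor in {e}.
      p holds at e, so \Diamond p is true at b.
Satisfying worlds: {a, b, c, d}

a, b, c, d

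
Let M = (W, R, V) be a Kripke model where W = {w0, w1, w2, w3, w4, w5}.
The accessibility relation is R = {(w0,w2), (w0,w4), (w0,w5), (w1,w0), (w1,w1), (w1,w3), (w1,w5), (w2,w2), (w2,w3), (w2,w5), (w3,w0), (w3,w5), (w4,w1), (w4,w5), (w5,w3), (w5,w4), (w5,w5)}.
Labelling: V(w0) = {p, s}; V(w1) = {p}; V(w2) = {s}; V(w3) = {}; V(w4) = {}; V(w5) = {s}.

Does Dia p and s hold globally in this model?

Let φ = Dia p and s. Evaluate φ at each world:
  w0 (successors {w2, w4, w5}): φ is false.
  w1 (successors {w0, w1, w3, w5}): φ is false.
  w2 (successors {w2, w3, w5}): φ is false.
  w3 (successors {w0, w5}): φ is false.
  w4 (successors {w1, w5}): φ is false.
  w5 (successors {w3, w4, w5}): φ is false.
Detail at w0 (counterexample):
  At w0: Dia p is false, s is true, so Dia p and s is false.
    At w0: Dia p requires p at some successor in {w2, w4, w5}.
      At w2: p is false.
      At w4: p is false.
      At w5: p is false.
    So Dia p is false at w0.

No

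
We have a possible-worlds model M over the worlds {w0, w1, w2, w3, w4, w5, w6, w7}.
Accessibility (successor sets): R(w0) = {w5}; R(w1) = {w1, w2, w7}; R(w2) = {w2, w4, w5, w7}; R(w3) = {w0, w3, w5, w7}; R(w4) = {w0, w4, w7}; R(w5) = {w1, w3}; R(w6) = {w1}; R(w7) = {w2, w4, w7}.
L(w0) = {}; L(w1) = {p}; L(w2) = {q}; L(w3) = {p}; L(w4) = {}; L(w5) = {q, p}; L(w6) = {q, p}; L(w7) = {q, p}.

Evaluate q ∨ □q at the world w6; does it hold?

Yes

Recall that □ψ holds at a world iff ψ holds at every accessible world, and ◇ψ holds iff ψ holds at some accessible world.
At w6: q is true, □q is false, so q ∨ □q is true.
  At w6: □q requires q at every successor {w1}.
    q fails at w1, so □q is false at w6.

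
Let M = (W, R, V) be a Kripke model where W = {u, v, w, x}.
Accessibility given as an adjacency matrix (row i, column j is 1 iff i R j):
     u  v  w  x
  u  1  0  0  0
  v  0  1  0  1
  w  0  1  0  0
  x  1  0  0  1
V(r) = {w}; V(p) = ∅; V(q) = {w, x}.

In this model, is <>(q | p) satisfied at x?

At x: <>(q | p) requires q | p at some successor in {u, x}.
  q | p holds at x, so <>(q | p) is true at x.

Yes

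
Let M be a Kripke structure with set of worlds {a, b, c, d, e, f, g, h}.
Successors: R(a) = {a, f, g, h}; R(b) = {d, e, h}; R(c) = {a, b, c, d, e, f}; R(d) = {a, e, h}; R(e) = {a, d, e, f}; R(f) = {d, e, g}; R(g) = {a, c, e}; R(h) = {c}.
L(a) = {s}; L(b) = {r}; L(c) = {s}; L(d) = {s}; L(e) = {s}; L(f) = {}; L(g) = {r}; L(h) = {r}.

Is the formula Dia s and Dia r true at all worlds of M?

Let φ = Dia s and Dia r. Evaluate φ at each world:
  a (successors {a, f, g, h}): φ is true.
  b (successors {d, e, h}): φ is true.
  c (successors {a, b, c, d, e, f}): φ is true.
  d (successors {a, e, h}): φ is true.
  e (successors {a, d, e, f}): φ is false.
  f (successors {d, e, g}): φ is true.
  g (successors {a, c, e}): φ is false.
  h (successors {c}): φ is false.
Detail at e (counterexample):
  At e: Dia s is true, Dia r is false, so Dia s and Dia r is false.
    At e: Dia s requires s at some successor in {a, d, e, f}.
      s holds at a, so Dia s is true at e.
    At e: Dia r requires r at some successor in {a, d, e, f}.
      At a: r is false.
      At d: r is false.
      At e: r is false.
      At f: r is false.
    So Dia r is false at e.

No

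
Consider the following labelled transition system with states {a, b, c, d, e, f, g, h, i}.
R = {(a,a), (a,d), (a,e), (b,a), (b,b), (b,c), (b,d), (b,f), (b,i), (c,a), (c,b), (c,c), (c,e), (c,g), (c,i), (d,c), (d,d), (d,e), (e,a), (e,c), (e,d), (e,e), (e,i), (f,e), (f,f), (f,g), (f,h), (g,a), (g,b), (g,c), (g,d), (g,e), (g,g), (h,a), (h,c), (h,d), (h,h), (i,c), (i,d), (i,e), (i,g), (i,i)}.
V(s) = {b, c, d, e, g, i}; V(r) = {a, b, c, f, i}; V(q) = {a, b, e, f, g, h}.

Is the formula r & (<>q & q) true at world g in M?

No

Recall that <>ψ holds at a world iff ψ holds at some accessible world.
At g: r is false, <>q & q is true, so r & (<>q & q) is false.
  At g: <>q is true, q is true, so <>q & q is true.
    At g: <>q requires q at some successor in {a, b, c, d, e, g}.
      q holds at a, so <>q is true at g.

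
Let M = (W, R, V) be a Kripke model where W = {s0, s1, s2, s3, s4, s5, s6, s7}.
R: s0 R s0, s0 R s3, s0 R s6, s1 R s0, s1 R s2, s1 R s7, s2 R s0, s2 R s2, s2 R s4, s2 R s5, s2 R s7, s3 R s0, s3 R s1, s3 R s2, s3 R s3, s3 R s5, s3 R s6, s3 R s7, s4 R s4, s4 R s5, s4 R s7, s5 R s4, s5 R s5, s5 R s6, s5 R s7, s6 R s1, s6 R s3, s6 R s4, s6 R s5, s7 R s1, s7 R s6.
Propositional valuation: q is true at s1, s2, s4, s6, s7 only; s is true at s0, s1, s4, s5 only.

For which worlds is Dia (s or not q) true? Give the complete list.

s0, s1, s2, s3, s4, s5, s6, s7

Recall that Dia ψ holds at a world iff ψ holds at some accessible world.
Let φ = Dia (s or not q). Evaluate φ at each world:
  s0 (successors {s0, s3, s6}): φ is true.
  s1 (successors {s0, s2, s7}): φ is true.
  s2 (successors {s0, s2, s4, s5, s7}): φ is true.
  s3 (successors {s0, s1, s2, s3, s5, s6, s7}): φ is true.
  s4 (successors {s4, s5, s7}): φ is true.
  s5 (successors {s4, s5, s6, s7}): φ is true.
  s6 (successors {s1, s3, s4, s5}): φ is true.
  s7 (successors {s1, s6}): φ is true.
For instance, at s3:
  At s3: Dia (s or not q) requires s or not q at some successor in {s0, s1, s2, s3, s5, s6, s7}.
    s or not q holds at s0, so Dia (s or not q) is true at s3.
Satisfying worlds: {s0, s1, s2, s3, s4, s5, s6, s7}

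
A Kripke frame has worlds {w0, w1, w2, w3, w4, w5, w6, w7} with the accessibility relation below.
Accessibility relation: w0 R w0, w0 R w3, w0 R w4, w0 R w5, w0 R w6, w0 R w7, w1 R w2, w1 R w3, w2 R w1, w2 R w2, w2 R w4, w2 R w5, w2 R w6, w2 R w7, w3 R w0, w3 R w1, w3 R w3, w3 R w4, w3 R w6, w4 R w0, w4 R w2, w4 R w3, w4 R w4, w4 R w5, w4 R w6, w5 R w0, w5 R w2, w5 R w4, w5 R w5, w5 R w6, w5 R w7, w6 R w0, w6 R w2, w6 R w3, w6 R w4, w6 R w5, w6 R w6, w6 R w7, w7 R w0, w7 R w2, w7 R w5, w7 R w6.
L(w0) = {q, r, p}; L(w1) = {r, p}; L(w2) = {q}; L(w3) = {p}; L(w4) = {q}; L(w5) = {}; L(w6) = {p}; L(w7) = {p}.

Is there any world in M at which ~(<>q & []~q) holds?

Recall that []ψ holds at a world iff ψ holds at every accessible world, and <>ψ holds iff ψ holds at some accessible world.
Let φ = ~(<>q & []~q). Evaluate φ at each world:
  w0 (successors {w0, w3, w4, w5, w6, w7}): φ is true.
  w1 (successors {w2, w3}): φ is true.
  w2 (successors {w1, w2, w4, w5, w6, w7}): φ is true.
  w3 (successors {w0, w1, w3, w4, w6}): φ is true.
  w4 (successors {w0, w2, w3, w4, w5, w6}): φ is true.
  w5 (successors {w0, w2, w4, w5, w6, w7}): φ is true.
  w6 (successors {w0, w2, w3, w4, w5, w6, w7}): φ is true.
  w7 (successors {w0, w2, w5, w6}): φ is true.
Detail at w0 (witness):
  At w0: <>q & []~q is false, so ~(<>q & []~q) is true.
    At w0: <>q is true, []~q is false, so <>q & []~q is false.
      At w0: <>q requires q at some successor in {w0, w3, w4, w5, w6, w7}.
        q holds at w0, so <>q is true at w0.
      At w0: []~q requires ~q at every successor {w0, w3, w4, w5, w6, w7}.
        ~q fails at w0, so []~q is false at w0.

Yes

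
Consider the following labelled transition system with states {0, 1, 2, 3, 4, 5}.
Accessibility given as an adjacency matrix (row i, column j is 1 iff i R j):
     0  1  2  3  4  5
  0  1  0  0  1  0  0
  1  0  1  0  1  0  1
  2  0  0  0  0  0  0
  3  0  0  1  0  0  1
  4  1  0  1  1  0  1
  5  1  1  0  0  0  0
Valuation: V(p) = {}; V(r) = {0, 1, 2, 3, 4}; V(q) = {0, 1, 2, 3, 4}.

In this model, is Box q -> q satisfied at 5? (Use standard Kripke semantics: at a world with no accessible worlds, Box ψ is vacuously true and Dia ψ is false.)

At 5: Box q is true, q is false, so Box q -> q is false.
  At 5: Box q requires q at every successor {0, 1}.
    At 0: q is true.
    At 1: q is true.
  So Box q is true at 5.

No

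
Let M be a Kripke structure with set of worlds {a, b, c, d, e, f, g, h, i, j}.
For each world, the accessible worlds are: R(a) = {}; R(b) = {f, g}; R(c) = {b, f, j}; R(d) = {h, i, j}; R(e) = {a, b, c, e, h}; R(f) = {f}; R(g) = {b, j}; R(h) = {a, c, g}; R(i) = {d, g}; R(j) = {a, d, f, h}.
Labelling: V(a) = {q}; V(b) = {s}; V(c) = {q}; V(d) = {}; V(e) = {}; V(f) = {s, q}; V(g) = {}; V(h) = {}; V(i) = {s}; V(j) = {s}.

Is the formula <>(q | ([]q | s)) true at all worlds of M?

No

Recall that []ψ holds at a world iff ψ holds at every accessible world, and <>ψ holds iff ψ holds at some accessible world.
Let φ = <>(q | ([]q | s)). Evaluate φ at each world:
  a (successors ∅): φ is false.
  b (successors {f, g}): φ is true.
  c (successors {b, f, j}): φ is true.
  d (successors {h, i, j}): φ is true.
  e (successors {a, b, c, e, h}): φ is true.
  f (successors {f}): φ is true.
  g (successors {b, j}): φ is true.
  h (successors {a, c, g}): φ is true.
  i (successors {d, g}): φ is false.
  j (successors {a, d, f, h}): φ is true.
Detail at a (counterexample):
  At a: no accessible worlds, so <>(q | ([]q | s)) is false.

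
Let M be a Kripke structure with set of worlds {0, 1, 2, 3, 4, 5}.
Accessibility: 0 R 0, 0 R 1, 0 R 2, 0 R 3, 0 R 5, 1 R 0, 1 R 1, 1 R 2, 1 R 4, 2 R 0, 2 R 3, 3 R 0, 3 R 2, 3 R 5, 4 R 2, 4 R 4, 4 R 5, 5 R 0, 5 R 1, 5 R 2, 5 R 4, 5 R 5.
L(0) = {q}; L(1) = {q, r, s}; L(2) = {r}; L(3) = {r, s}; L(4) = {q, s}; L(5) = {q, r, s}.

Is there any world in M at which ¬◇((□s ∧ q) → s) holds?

No

Let φ = ¬◇((□s ∧ q) → s). Evaluate φ at each world:
  0 (successors {0, 1, 2, 3, 5}): φ is false.
  1 (successors {0, 1, 2, 4}): φ is false.
  2 (successors {0, 3}): φ is false.
  3 (successors {0, 2, 5}): φ is false.
  4 (successors {2, 4, 5}): φ is false.
  5 (successors {0, 1, 2, 4, 5}): φ is false.
For instance, at 1:
  At 1: ◇((□s ∧ q) → s) is true, so ¬◇((□s ∧ q) → s) is false.
    At 1: ◇((□s ∧ q) → s) requires (□s ∧ q) → s at some successor in {0, 1, 2, 4}.
      (□s ∧ q) → s holds at 0, so ◇((□s ∧ q) → s) is true at 1.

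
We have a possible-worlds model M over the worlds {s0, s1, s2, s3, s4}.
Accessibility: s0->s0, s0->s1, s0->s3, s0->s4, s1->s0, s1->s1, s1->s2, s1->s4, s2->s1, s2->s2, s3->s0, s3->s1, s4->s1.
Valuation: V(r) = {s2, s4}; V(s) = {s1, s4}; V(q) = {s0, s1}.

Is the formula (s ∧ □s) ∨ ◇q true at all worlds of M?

Yes

Let φ = (s ∧ □s) ∨ ◇q. Evaluate φ at each world:
  s0 (successors {s0, s1, s3, s4}): φ is true.
  s1 (successors {s0, s1, s2, s4}): φ is true.
  s2 (successors {s1, s2}): φ is true.
  s3 (successors {s0, s1}): φ is true.
  s4 (successors {s1}): φ is true.
For instance, at s3:
  At s3: s ∧ □s is false, ◇q is true, so (s ∧ □s) ∨ ◇q is true.
    At s3: s is false, □s is false, so s ∧ □s is false.
      At s3: □s requires s at every successor {s0, s1}.
        s fails at s0, so □s is false at s3.
    At s3: ◇q requires q at some successor in {s0, s1}.
      q holds at s0, so ◇q is true at s3.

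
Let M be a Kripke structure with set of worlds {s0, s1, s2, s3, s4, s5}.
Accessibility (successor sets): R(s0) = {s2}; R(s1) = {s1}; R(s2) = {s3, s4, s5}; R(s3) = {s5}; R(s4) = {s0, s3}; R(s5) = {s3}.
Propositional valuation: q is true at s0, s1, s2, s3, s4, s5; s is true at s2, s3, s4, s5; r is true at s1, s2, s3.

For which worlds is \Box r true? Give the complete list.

Recall that \Box ψ holds at a world iff ψ holds at every accessible world, and \Diamond ψ holds iff ψ holds at some accessible world.
Let φ = \Box r. Evaluate φ at each world:
  s0 (successors {s2}): φ is true.
  s1 (successors {s1}): φ is true.
  s2 (successors {s3, s4, s5}): φ is false.
  s3 (successors {s5}): φ is false.
  s4 (successors {s0, s3}): φ is false.
  s5 (successors {s3}): φ is true.
For instance, at s0:
  At s0: \Box r requires r at every successor {s2}.
    At s2: r is true.
  So \Box r is true at s0.
Satisfying worlds: {s0, s1, s5}

s0, s1, s5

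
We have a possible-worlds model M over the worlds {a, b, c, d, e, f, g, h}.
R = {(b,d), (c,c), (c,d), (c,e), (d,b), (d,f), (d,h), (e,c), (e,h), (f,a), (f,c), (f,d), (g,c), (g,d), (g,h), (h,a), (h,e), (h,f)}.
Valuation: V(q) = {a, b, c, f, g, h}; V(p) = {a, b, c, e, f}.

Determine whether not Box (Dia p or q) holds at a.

Recall that Box ψ holds at a world iff ψ holds at every accessible world, and Dia ψ holds iff ψ holds at some accessible world.
At a: Box (Dia p or q) is true, so not Box (Dia p or q) is false.
  At a: no accessible worlds, so Box (Dia p or q) holds vacuously.

No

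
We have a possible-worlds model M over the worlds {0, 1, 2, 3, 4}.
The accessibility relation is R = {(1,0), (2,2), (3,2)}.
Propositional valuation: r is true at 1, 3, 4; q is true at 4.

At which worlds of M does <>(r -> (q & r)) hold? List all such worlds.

Recall that <>ψ holds at a world iff ψ holds at some accessible world.
Let φ = <>(r -> (q & r)). Evaluate φ at each world:
  0 (successors ∅): φ is false.
  1 (successors {0}): φ is true.
  2 (successors {2}): φ is true.
  3 (successors {2}): φ is true.
  4 (successors ∅): φ is false.
For instance, at 1:
  At 1: <>(r -> (q & r)) requires r -> (q & r) at some successor in {0}.
    r -> (q & r) holds at 0, so <>(r -> (q & r)) is true at 1.
Satisfying worlds: {1, 2, 3}

1, 2, 3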